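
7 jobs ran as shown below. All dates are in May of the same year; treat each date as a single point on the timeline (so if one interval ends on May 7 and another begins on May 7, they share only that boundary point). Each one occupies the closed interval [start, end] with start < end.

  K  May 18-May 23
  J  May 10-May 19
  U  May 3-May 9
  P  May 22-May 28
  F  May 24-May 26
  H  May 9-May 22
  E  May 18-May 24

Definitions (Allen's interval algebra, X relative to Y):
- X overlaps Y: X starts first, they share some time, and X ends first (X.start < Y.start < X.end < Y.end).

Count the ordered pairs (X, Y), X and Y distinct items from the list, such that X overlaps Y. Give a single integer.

6

Checking all 42 ordered pairs for relation 'overlaps'; matching pairs in alphabetical order:
(E, P): E overlaps P ✓
(H, E): H overlaps E ✓
(H, K): H overlaps K ✓
(J, E): J overlaps E ✓
(J, K): J overlaps K ✓
(K, P): K overlaps P ✓
Count: 6.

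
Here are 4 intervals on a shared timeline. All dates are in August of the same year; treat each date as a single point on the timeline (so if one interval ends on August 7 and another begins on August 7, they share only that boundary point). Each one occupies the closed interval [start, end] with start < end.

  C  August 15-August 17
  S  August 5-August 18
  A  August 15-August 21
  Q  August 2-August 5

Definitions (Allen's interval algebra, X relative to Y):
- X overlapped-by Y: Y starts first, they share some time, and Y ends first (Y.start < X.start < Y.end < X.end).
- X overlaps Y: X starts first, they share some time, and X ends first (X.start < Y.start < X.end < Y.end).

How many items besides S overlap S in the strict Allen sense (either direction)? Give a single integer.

Target S = [August 5, August 18].
A [August 15, August 21] → overlapped-by → counts.
C [August 15, August 17] → during → no.
Q [August 2, August 5] → meets → no.
Total: 1.

1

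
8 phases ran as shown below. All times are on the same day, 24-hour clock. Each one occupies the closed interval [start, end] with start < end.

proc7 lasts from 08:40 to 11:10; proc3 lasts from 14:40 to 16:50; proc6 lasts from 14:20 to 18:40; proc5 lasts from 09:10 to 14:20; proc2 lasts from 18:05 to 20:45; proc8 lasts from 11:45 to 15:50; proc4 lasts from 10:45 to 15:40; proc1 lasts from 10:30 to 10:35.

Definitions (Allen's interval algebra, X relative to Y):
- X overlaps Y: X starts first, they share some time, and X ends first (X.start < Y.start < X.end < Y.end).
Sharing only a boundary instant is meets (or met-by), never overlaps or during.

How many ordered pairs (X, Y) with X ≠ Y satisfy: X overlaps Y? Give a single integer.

10

Checking all 56 ordered pairs for relation 'overlaps'; matching pairs in alphabetical order:
(proc4, proc3): proc4 overlaps proc3 ✓
(proc4, proc6): proc4 overlaps proc6 ✓
(proc4, proc8): proc4 overlaps proc8 ✓
(proc5, proc4): proc5 overlaps proc4 ✓
(proc5, proc8): proc5 overlaps proc8 ✓
(proc6, proc2): proc6 overlaps proc2 ✓
(proc7, proc4): proc7 overlaps proc4 ✓
(proc7, proc5): proc7 overlaps proc5 ✓
(proc8, proc3): proc8 overlaps proc3 ✓
(proc8, proc6): proc8 overlaps proc6 ✓
Count: 10.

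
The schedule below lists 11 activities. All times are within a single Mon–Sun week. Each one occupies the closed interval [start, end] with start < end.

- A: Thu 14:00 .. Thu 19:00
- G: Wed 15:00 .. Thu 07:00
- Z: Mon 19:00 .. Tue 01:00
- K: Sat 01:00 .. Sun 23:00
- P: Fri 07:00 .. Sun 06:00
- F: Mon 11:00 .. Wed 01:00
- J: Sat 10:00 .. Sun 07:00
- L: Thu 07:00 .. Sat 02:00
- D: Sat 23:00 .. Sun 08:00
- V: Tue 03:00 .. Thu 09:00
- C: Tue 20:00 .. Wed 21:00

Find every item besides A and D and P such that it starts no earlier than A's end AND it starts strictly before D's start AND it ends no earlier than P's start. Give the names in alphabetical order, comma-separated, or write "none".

Conditions: its start is no earlier than A's end (X.start >= Thu 19:00) AND its start is strictly before D's start (X.start < Sat 23:00) AND its end is no earlier than P's start (X.end >= Fri 07:00).
C: start Tue 20:00 >= Thu 19:00? ✗; start Tue 20:00 < Sat 23:00? ✓; end Wed 21:00 >= Fri 07:00? ✗ → no.
F: start Mon 11:00 >= Thu 19:00? ✗; start Mon 11:00 < Sat 23:00? ✓; end Wed 01:00 >= Fri 07:00? ✗ → no.
G: start Wed 15:00 >= Thu 19:00? ✗; start Wed 15:00 < Sat 23:00? ✓; end Thu 07:00 >= Fri 07:00? ✗ → no.
J: start Sat 10:00 >= Thu 19:00? ✓; start Sat 10:00 < Sat 23:00? ✓; end Sun 07:00 >= Fri 07:00? ✓ → yes.
K: start Sat 01:00 >= Thu 19:00? ✓; start Sat 01:00 < Sat 23:00? ✓; end Sun 23:00 >= Fri 07:00? ✓ → yes.
L: start Thu 07:00 >= Thu 19:00? ✗; start Thu 07:00 < Sat 23:00? ✓; end Sat 02:00 >= Fri 07:00? ✓ → no.
V: start Tue 03:00 >= Thu 19:00? ✗; start Tue 03:00 < Sat 23:00? ✓; end Thu 09:00 >= Fri 07:00? ✗ → no.
Z: start Mon 19:00 >= Thu 19:00? ✗; start Mon 19:00 < Sat 23:00? ✓; end Tue 01:00 >= Fri 07:00? ✗ → no.
Result: J, K.

J, K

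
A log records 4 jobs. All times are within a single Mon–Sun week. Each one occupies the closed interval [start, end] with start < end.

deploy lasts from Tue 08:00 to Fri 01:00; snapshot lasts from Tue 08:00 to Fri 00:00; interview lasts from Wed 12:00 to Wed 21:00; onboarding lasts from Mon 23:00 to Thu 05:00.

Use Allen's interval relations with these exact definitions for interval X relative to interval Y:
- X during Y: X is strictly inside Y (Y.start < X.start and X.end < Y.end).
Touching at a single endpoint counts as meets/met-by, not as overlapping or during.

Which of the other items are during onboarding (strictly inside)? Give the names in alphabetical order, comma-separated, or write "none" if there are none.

interview

Target onboarding = [Mon 23:00, Thu 05:00].
deploy [Tue 08:00, Fri 01:00] → overlapped-by → no.
interview [Wed 12:00, Wed 21:00] → during → yes.
snapshot [Tue 08:00, Fri 00:00] → overlapped-by → no.
Result: interview.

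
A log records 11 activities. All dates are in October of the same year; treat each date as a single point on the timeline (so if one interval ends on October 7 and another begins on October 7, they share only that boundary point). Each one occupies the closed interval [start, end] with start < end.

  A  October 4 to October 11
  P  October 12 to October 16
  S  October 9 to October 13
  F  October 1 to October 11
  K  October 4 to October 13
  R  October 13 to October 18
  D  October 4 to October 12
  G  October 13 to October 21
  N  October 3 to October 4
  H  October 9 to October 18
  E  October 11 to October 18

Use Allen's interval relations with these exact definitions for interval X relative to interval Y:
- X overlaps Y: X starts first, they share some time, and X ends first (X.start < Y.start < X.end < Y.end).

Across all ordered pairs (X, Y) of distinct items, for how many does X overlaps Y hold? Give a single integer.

18

Checking all 110 ordered pairs for relation 'overlaps'; matching pairs in alphabetical order:
(A, H): A overlaps H ✓
(A, S): A overlaps S ✓
(D, E): D overlaps E ✓
(D, H): D overlaps H ✓
(D, S): D overlaps S ✓
(E, G): E overlaps G ✓
(F, D): F overlaps D ✓
(F, H): F overlaps H ✓
(F, K): F overlaps K ✓
(F, S): F overlaps S ✓
(H, G): H overlaps G ✓
(K, E): K overlaps E ✓
(K, H): K overlaps H ✓
(K, P): K overlaps P ✓
(P, G): P overlaps G ✓
(P, R): P overlaps R ✓
(S, E): S overlaps E ✓
(S, P): S overlaps P ✓
Count: 18.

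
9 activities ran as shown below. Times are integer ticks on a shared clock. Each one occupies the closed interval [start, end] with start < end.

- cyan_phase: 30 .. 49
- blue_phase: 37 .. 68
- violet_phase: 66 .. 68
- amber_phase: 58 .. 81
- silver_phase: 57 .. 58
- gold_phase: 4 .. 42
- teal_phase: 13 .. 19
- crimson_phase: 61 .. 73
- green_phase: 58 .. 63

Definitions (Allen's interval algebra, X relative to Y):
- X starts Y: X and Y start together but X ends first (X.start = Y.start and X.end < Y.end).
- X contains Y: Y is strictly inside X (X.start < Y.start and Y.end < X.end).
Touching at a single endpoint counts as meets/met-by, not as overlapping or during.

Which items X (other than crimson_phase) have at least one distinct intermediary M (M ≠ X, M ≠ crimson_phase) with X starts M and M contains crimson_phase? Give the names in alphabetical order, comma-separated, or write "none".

green_phase

Target crimson_phase = [61, 73].
Intermediaries M with M contains crimson_phase: amber_phase.
Via amber_phase — items with X starts amber_phase: green_phase.
Union: green_phase.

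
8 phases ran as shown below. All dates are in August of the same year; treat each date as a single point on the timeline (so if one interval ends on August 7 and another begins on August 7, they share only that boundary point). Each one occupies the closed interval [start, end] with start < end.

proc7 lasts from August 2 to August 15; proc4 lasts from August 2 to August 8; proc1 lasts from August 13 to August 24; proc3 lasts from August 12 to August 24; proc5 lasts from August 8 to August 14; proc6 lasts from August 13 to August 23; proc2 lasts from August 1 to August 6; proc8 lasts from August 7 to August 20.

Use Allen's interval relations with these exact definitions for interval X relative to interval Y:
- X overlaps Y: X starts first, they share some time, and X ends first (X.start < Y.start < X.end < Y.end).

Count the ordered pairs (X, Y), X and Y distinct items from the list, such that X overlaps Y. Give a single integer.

13

Checking all 56 ordered pairs for relation 'overlaps'; matching pairs in alphabetical order:
(proc2, proc4): proc2 overlaps proc4 ✓
(proc2, proc7): proc2 overlaps proc7 ✓
(proc4, proc8): proc4 overlaps proc8 ✓
(proc5, proc1): proc5 overlaps proc1 ✓
(proc5, proc3): proc5 overlaps proc3 ✓
(proc5, proc6): proc5 overlaps proc6 ✓
(proc7, proc1): proc7 overlaps proc1 ✓
(proc7, proc3): proc7 overlaps proc3 ✓
(proc7, proc6): proc7 overlaps proc6 ✓
(proc7, proc8): proc7 overlaps proc8 ✓
(proc8, proc1): proc8 overlaps proc1 ✓
(proc8, proc3): proc8 overlaps proc3 ✓
(proc8, proc6): proc8 overlaps proc6 ✓
Count: 13.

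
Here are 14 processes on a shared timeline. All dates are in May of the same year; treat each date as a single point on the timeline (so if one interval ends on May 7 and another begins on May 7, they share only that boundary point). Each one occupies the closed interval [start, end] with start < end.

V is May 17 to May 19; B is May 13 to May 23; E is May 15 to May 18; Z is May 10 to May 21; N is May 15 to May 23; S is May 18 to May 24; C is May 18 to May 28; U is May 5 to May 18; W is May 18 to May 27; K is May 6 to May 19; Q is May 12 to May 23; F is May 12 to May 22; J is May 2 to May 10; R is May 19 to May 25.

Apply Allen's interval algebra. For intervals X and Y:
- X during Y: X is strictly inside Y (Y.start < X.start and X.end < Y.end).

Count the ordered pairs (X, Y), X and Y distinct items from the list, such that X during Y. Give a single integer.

Checking all 182 ordered pairs for relation 'during'; matching pairs in alphabetical order:
(E, B): E during B ✓
(E, F): E during F ✓
(E, K): E during K ✓
(E, Q): E during Q ✓
(E, Z): E during Z ✓
(R, C): R during C ✓
(R, W): R during W ✓
(V, B): V during B ✓
(V, F): V during F ✓
(V, N): V during N ✓
(V, Q): V during Q ✓
(V, Z): V during Z ✓
Count: 12.

12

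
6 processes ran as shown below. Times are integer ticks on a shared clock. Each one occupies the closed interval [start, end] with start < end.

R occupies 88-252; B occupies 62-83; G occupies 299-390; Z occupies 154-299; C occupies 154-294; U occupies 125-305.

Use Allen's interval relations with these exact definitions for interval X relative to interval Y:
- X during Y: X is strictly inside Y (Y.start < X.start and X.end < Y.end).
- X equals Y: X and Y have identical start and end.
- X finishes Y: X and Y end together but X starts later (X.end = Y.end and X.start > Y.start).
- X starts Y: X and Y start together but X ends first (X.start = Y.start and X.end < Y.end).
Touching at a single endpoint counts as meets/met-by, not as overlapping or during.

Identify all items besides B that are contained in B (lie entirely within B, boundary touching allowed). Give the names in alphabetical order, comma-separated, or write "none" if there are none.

Target B = [62, 83].
C [154, 294] → after → no.
G [299, 390] → after → no.
R [88, 252] → after → no.
U [125, 305] → after → no.
Z [154, 299] → after → no.
Result: none.

none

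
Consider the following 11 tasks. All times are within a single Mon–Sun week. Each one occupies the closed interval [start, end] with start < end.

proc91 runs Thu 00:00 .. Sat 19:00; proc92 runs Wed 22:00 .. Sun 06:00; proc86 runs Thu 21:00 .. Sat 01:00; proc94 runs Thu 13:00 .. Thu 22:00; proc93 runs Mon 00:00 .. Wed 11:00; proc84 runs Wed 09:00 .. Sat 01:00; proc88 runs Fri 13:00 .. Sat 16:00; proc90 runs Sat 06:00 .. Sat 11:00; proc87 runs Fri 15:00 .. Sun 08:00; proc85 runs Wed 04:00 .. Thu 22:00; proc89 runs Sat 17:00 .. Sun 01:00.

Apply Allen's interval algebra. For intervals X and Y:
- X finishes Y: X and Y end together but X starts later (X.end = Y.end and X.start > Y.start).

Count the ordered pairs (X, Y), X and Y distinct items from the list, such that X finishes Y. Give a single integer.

Checking all 110 ordered pairs for relation 'finishes'; matching pairs in alphabetical order:
(proc86, proc84): proc86 finishes proc84 ✓
(proc94, proc85): proc94 finishes proc85 ✓
Count: 2.

2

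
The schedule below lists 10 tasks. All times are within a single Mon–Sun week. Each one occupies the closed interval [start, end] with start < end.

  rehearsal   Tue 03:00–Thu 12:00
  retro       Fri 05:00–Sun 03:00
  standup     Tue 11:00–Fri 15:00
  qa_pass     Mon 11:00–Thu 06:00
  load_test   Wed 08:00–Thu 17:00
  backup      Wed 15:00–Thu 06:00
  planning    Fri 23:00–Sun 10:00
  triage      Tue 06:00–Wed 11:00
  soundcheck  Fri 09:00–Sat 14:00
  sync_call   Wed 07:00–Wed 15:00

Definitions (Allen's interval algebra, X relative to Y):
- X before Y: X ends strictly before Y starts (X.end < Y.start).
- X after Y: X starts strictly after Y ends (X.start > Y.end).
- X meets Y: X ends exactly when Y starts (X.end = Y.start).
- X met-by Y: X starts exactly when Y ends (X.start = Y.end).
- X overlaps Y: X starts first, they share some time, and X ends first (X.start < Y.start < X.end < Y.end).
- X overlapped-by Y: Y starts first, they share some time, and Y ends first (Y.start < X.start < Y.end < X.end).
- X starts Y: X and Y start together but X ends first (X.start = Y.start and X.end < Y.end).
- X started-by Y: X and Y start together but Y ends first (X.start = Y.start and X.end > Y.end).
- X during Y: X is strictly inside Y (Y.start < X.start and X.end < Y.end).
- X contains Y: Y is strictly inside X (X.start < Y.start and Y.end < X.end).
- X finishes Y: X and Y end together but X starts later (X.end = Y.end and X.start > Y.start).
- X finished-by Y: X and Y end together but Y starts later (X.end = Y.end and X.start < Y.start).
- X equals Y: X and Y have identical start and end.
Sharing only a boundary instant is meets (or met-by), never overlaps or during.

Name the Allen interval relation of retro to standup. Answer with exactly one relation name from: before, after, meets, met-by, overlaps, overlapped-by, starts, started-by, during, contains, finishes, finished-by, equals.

retro = [Fri 05:00, Sun 03:00]; standup = [Tue 11:00, Fri 15:00].
Compare endpoints: retro.start > standup.start, retro.start < standup.end, retro.end > standup.start, retro.end > standup.end.
That pattern is 'overlapped-by'.

overlapped-by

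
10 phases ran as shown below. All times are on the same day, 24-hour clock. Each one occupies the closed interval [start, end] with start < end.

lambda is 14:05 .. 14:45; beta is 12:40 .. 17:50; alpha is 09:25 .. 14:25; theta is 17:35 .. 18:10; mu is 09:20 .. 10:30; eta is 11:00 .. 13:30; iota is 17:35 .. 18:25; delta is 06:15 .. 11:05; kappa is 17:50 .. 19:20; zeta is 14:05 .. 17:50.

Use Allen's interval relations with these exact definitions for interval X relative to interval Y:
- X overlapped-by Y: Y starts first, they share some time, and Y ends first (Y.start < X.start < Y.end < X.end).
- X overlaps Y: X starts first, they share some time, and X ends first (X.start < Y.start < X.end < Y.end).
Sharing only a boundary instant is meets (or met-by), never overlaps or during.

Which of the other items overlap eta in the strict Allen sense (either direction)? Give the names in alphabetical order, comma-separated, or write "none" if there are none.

beta, delta

Target eta = [11:00, 13:30].
alpha [09:25, 14:25] → contains → no.
beta [12:40, 17:50] → overlapped-by → yes.
delta [06:15, 11:05] → overlaps → yes.
iota [17:35, 18:25] → after → no.
kappa [17:50, 19:20] → after → no.
lambda [14:05, 14:45] → after → no.
mu [09:20, 10:30] → before → no.
theta [17:35, 18:10] → after → no.
zeta [14:05, 17:50] → after → no.
Result: beta, delta.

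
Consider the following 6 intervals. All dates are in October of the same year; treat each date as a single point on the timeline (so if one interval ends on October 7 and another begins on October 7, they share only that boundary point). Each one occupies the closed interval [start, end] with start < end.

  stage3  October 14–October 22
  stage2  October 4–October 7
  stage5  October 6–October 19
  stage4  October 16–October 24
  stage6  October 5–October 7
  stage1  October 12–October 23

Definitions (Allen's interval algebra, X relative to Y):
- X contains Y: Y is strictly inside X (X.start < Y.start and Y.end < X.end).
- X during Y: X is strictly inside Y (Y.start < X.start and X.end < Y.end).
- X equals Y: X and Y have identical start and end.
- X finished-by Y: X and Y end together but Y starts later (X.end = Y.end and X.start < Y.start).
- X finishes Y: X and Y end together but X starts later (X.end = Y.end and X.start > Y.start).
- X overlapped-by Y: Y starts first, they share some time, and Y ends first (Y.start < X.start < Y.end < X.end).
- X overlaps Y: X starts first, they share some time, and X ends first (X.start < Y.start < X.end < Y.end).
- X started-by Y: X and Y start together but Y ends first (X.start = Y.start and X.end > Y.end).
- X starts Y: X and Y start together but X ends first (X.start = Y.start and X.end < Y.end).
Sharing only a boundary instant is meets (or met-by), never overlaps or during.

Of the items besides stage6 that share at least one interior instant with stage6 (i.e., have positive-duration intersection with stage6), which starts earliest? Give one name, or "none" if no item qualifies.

Target stage6 = [October 5, October 7].
stage1 [October 12, October 23] → after → excluded.
stage2 [October 4, October 7] → finished-by → candidate.
stage3 [October 14, October 22] → after → excluded.
stage4 [October 16, October 24] → after → excluded.
stage5 [October 6, October 19] → overlapped-by → candidate.
Among candidates, earliest start is October 4 → stage2.

stage2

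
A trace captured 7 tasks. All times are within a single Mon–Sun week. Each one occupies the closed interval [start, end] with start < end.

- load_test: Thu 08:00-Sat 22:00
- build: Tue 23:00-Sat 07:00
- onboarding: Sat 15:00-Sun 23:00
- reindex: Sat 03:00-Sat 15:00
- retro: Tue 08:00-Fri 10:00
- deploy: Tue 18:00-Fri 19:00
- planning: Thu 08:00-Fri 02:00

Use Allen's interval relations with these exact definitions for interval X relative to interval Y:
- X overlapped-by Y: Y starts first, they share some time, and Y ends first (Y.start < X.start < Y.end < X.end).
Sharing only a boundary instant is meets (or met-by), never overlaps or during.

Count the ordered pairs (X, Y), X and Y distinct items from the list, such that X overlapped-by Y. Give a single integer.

Checking all 42 ordered pairs for relation 'overlapped-by'; matching pairs in alphabetical order:
(build, deploy): build overlapped-by deploy ✓
(build, retro): build overlapped-by retro ✓
(deploy, retro): deploy overlapped-by retro ✓
(load_test, build): load_test overlapped-by build ✓
(load_test, deploy): load_test overlapped-by deploy ✓
(load_test, retro): load_test overlapped-by retro ✓
(onboarding, load_test): onboarding overlapped-by load_test ✓
(reindex, build): reindex overlapped-by build ✓
Count: 8.

8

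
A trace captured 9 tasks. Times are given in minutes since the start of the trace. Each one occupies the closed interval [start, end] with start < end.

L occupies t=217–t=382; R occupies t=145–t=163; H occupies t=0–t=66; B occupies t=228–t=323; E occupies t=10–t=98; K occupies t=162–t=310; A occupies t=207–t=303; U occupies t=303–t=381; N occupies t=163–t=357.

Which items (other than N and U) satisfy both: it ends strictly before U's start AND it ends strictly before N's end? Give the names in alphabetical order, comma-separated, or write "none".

Conditions: its end is strictly before U's start (X.end < t=303) AND its end is strictly before N's end (X.end < t=357).
A: end t=303 < t=303? ✗; end t=303 < t=357? ✓ → no.
B: end t=323 < t=303? ✗; end t=323 < t=357? ✓ → no.
E: end t=98 < t=303? ✓; end t=98 < t=357? ✓ → yes.
H: end t=66 < t=303? ✓; end t=66 < t=357? ✓ → yes.
K: end t=310 < t=303? ✗; end t=310 < t=357? ✓ → no.
L: end t=382 < t=303? ✗; end t=382 < t=357? ✗ → no.
R: end t=163 < t=303? ✓; end t=163 < t=357? ✓ → yes.
Result: E, H, R.

E, H, R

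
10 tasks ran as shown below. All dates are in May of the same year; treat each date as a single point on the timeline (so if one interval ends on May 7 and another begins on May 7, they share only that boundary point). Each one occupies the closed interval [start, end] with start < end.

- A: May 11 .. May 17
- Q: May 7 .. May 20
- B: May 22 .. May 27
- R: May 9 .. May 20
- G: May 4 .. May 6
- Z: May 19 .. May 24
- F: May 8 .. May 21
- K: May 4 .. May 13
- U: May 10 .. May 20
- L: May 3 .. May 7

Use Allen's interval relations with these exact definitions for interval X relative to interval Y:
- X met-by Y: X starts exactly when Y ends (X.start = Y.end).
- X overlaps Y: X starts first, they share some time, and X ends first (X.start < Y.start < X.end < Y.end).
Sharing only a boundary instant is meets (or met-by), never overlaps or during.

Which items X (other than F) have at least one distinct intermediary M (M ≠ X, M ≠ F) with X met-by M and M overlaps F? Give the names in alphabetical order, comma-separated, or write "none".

Target F = [May 8, May 21].
Intermediaries M with M overlaps F: K, Q.
Via K — items with X met-by K: none.
Via Q — items with X met-by Q: none.
Union: none.

none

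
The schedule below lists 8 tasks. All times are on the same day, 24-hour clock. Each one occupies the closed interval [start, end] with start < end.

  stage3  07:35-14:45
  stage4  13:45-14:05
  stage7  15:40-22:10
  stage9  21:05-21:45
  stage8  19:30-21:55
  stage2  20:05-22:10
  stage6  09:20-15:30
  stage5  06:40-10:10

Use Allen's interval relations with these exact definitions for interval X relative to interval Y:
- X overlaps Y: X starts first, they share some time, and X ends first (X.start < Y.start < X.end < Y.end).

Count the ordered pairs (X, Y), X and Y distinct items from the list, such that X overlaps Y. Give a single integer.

4

Checking all 56 ordered pairs for relation 'overlaps'; matching pairs in alphabetical order:
(stage3, stage6): stage3 overlaps stage6 ✓
(stage5, stage3): stage5 overlaps stage3 ✓
(stage5, stage6): stage5 overlaps stage6 ✓
(stage8, stage2): stage8 overlaps stage2 ✓
Count: 4.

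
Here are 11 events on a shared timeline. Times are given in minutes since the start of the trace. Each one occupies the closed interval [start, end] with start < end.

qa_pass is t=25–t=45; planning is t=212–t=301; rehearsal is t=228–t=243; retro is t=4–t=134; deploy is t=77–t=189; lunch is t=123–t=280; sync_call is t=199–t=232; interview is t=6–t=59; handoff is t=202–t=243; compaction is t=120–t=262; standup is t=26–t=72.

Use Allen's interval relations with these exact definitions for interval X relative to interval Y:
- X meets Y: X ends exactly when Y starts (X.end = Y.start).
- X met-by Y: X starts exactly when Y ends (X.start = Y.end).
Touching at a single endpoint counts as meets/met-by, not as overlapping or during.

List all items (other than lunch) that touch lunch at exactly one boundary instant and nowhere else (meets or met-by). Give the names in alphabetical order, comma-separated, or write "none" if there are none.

none

Target lunch = [t=123, t=280].
compaction [t=120, t=262] → overlaps → no.
deploy [t=77, t=189] → overlaps → no.
handoff [t=202, t=243] → during → no.
interview [t=6, t=59] → before → no.
planning [t=212, t=301] → overlapped-by → no.
qa_pass [t=25, t=45] → before → no.
rehearsal [t=228, t=243] → during → no.
retro [t=4, t=134] → overlaps → no.
standup [t=26, t=72] → before → no.
sync_call [t=199, t=232] → during → no.
Result: none.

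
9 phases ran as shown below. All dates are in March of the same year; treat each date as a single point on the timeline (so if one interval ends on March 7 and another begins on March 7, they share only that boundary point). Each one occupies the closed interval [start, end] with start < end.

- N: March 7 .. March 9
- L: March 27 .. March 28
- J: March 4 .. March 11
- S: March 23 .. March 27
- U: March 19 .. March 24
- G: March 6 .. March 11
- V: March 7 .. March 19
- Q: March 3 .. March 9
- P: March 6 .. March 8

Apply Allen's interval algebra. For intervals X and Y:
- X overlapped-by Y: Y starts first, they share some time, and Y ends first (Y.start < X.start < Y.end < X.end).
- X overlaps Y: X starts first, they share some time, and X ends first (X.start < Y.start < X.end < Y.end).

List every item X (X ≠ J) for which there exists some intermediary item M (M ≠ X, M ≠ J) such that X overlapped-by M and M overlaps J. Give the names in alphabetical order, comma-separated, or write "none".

Target J = [March 4, March 11].
Intermediaries M with M overlaps J: Q.
Via Q — items with X overlapped-by Q: G, V.
Union: G, V.

G, V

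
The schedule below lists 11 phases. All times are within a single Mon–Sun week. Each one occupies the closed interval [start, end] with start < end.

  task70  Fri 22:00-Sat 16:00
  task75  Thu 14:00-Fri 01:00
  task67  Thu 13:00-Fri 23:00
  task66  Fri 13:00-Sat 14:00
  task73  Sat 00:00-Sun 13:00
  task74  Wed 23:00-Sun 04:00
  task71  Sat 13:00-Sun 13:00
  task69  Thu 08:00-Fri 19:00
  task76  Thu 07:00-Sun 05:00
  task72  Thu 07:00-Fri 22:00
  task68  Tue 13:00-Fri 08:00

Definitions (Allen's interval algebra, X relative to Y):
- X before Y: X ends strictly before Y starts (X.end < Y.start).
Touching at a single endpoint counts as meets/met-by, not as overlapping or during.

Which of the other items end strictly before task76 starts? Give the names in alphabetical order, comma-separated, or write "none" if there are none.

Target task76 = [Thu 07:00, Sun 05:00].
task66 [Fri 13:00, Sat 14:00] → during → no.
task67 [Thu 13:00, Fri 23:00] → during → no.
task68 [Tue 13:00, Fri 08:00] → overlaps → no.
task69 [Thu 08:00, Fri 19:00] → during → no.
task70 [Fri 22:00, Sat 16:00] → during → no.
task71 [Sat 13:00, Sun 13:00] → overlapped-by → no.
task72 [Thu 07:00, Fri 22:00] → starts → no.
task73 [Sat 00:00, Sun 13:00] → overlapped-by → no.
task74 [Wed 23:00, Sun 04:00] → overlaps → no.
task75 [Thu 14:00, Fri 01:00] → during → no.
Result: none.

none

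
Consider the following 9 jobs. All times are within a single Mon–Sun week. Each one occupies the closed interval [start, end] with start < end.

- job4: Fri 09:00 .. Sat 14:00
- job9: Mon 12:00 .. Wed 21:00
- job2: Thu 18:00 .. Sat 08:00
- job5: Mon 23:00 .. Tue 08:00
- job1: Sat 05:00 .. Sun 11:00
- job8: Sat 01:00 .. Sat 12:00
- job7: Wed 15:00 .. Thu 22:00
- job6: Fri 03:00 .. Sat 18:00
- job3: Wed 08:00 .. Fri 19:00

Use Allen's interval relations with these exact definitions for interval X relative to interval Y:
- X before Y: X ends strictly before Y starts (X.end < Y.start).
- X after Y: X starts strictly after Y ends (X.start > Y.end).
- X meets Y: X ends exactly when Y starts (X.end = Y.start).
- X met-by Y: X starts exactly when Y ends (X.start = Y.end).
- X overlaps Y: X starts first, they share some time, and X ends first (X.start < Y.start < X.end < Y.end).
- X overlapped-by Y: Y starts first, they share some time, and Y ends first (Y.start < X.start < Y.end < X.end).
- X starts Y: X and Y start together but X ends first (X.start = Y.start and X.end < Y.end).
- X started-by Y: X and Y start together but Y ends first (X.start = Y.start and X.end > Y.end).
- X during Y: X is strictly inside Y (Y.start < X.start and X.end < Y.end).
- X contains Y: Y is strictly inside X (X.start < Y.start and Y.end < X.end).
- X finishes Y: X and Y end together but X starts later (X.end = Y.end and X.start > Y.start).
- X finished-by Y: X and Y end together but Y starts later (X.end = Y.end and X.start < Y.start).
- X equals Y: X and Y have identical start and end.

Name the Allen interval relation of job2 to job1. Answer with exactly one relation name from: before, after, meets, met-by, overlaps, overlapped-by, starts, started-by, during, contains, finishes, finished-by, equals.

job2 = [Thu 18:00, Sat 08:00]; job1 = [Sat 05:00, Sun 11:00].
Compare endpoints: job2.start < job1.start, job2.start < job1.end, job2.end > job1.start, job2.end < job1.end.
That pattern is 'overlaps'.

overlaps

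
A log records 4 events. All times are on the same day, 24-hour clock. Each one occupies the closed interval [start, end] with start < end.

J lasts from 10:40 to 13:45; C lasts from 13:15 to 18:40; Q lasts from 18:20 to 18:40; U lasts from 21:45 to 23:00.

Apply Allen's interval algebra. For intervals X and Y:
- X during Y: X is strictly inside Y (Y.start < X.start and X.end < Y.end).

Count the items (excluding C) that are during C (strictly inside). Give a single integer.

0

Target C = [13:15, 18:40].
J [10:40, 13:45] → overlaps → no.
Q [18:20, 18:40] → finishes → no.
U [21:45, 23:00] → after → no.
Total: 0.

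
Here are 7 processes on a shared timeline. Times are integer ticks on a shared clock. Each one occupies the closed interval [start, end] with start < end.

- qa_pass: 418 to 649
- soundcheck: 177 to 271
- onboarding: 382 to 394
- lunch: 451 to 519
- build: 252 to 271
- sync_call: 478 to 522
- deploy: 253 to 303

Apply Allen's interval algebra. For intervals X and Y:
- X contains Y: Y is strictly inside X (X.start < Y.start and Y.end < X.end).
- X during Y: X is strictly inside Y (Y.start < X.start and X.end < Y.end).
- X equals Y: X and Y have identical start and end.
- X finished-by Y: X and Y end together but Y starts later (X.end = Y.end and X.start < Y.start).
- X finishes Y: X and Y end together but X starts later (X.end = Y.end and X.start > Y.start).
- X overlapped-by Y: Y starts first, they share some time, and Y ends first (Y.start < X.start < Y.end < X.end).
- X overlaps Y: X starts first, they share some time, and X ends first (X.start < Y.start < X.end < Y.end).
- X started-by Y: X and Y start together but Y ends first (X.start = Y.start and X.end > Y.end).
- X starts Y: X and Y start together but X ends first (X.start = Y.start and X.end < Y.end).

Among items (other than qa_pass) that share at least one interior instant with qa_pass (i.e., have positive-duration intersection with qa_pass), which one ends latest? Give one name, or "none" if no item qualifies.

Target qa_pass = [418, 649].
build [252, 271] → before → excluded.
deploy [253, 303] → before → excluded.
lunch [451, 519] → during → candidate.
onboarding [382, 394] → before → excluded.
soundcheck [177, 271] → before → excluded.
sync_call [478, 522] → during → candidate.
Among candidates, latest end is 522 → sync_call.

sync_call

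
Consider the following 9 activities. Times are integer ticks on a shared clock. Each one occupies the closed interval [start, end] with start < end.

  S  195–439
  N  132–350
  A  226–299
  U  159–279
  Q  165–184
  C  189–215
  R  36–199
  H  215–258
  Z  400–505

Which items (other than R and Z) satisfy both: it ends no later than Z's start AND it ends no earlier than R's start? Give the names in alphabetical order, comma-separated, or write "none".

Conditions: its end is no later than Z's start (X.end <= 400) AND its end is no earlier than R's start (X.end >= 36).
A: end 299 <= 400? ✓; end 299 >= 36? ✓ → yes.
C: end 215 <= 400? ✓; end 215 >= 36? ✓ → yes.
H: end 258 <= 400? ✓; end 258 >= 36? ✓ → yes.
N: end 350 <= 400? ✓; end 350 >= 36? ✓ → yes.
Q: end 184 <= 400? ✓; end 184 >= 36? ✓ → yes.
S: end 439 <= 400? ✗; end 439 >= 36? ✓ → no.
U: end 279 <= 400? ✓; end 279 >= 36? ✓ → yes.
Result: A, C, H, N, Q, U.

A, C, H, N, Q, U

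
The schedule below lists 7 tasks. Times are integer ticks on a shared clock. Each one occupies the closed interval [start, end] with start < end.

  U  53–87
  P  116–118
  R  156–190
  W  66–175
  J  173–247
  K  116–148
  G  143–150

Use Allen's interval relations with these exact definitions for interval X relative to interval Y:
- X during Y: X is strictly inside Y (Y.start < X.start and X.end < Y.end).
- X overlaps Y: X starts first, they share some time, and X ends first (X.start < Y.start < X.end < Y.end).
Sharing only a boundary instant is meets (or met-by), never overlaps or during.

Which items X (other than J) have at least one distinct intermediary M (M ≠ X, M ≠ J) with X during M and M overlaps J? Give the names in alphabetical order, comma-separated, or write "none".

Target J = [173, 247].
Intermediaries M with M overlaps J: R, W.
Via R — items with X during R: none.
Via W — items with X during W: G, K, P.
Union: G, K, P.

G, K, P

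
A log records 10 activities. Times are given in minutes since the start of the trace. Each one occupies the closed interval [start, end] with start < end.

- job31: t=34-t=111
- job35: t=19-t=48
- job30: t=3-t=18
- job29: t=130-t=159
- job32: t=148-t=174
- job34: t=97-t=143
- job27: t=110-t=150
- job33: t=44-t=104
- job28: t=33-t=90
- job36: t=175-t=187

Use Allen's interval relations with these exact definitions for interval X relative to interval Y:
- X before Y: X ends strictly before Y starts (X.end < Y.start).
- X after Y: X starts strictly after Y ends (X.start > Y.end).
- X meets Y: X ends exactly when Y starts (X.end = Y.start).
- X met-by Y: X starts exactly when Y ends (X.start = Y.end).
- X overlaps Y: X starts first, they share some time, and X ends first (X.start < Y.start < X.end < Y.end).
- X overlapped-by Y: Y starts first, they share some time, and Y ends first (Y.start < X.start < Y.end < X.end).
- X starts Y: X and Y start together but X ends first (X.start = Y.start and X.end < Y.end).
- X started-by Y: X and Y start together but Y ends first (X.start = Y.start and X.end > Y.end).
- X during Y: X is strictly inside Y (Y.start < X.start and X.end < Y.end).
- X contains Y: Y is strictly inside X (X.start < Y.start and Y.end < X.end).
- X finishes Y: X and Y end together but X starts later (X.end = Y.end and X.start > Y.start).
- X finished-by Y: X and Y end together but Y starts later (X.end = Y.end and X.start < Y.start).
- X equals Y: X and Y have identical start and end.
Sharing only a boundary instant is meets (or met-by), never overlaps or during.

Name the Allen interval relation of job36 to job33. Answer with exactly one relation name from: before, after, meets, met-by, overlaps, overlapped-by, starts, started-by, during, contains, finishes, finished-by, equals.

after

job36 = [t=175, t=187]; job33 = [t=44, t=104].
Compare endpoints: job36.start > job33.start, job36.start > job33.end, job36.end > job33.start, job36.end > job33.end.
That pattern is 'after'.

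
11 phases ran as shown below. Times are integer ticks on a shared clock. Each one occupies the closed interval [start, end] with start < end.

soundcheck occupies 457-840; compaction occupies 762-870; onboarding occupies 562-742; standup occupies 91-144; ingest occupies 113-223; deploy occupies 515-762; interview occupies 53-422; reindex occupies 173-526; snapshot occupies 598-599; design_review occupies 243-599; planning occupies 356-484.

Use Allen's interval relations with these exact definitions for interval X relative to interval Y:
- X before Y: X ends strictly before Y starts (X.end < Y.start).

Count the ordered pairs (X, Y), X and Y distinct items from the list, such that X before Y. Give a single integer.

Checking all 110 ordered pairs for relation 'before'; matching pairs in alphabetical order:
(design_review, compaction): design_review before compaction ✓
(ingest, compaction): ingest before compaction ✓
(ingest, deploy): ingest before deploy ✓
(ingest, design_review): ingest before design_review ✓
(ingest, onboarding): ingest before onboarding ✓
(ingest, planning): ingest before planning ✓
(ingest, snapshot): ingest before snapshot ✓
(ingest, soundcheck): ingest before soundcheck ✓
(interview, compaction): interview before compaction ✓
(interview, deploy): interview before deploy ✓
(interview, onboarding): interview before onboarding ✓
(interview, snapshot): interview before snapshot ✓
(interview, soundcheck): interview before soundcheck ✓
(onboarding, compaction): onboarding before compaction ✓
(planning, compaction): planning before compaction ✓
(planning, deploy): planning before deploy ✓
(planning, onboarding): planning before onboarding ✓
(planning, snapshot): planning before snapshot ✓
(reindex, compaction): reindex before compaction ✓
(reindex, onboarding): reindex before onboarding ✓
(reindex, snapshot): reindex before snapshot ✓
(snapshot, compaction): snapshot before compaction ✓
(standup, compaction): standup before compaction ✓
(standup, deploy): standup before deploy ✓
... plus 6 further pairs not listed.
Count: 30.

30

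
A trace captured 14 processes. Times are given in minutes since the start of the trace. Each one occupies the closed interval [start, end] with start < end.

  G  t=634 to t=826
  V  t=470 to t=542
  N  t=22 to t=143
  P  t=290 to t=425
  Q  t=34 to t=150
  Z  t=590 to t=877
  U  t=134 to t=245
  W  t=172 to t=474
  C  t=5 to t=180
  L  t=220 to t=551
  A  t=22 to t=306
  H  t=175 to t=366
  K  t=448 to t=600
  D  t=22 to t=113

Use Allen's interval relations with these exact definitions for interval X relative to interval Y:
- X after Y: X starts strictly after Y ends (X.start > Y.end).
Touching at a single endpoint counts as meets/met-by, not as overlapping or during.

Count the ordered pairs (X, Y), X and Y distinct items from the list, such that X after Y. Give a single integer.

55

Checking all 182 ordered pairs for relation 'after'; matching pairs in alphabetical order:
(G, A): G after A ✓
(G, C): G after C ✓
(G, D): G after D ✓
(G, H): G after H ✓
(G, K): G after K ✓
(G, L): G after L ✓
(G, N): G after N ✓
(G, P): G after P ✓
(G, Q): G after Q ✓
(G, U): G after U ✓
(G, V): G after V ✓
(G, W): G after W ✓
(H, D): H after D ✓
(H, N): H after N ✓
(H, Q): H after Q ✓
(K, A): K after A ✓
(K, C): K after C ✓
(K, D): K after D ✓
(K, H): K after H ✓
(K, N): K after N ✓
(K, P): K after P ✓
(K, Q): K after Q ✓
(K, U): K after U ✓
(L, C): L after C ✓
... plus 31 further pairs not listed.
Count: 55.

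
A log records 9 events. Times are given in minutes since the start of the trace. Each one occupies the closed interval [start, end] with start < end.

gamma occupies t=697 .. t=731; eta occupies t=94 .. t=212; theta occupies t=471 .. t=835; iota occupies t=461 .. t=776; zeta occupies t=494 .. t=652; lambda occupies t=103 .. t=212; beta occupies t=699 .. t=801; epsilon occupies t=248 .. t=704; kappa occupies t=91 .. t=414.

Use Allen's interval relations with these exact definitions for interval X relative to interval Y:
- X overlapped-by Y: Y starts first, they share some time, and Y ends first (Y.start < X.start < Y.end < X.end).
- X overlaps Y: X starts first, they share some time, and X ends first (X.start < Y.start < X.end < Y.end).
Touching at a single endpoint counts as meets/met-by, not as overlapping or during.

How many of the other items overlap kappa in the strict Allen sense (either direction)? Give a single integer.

Target kappa = [t=91, t=414].
beta [t=699, t=801] → after → no.
epsilon [t=248, t=704] → overlapped-by → counts.
eta [t=94, t=212] → during → no.
gamma [t=697, t=731] → after → no.
iota [t=461, t=776] → after → no.
lambda [t=103, t=212] → during → no.
theta [t=471, t=835] → after → no.
zeta [t=494, t=652] → after → no.
Total: 1.

1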